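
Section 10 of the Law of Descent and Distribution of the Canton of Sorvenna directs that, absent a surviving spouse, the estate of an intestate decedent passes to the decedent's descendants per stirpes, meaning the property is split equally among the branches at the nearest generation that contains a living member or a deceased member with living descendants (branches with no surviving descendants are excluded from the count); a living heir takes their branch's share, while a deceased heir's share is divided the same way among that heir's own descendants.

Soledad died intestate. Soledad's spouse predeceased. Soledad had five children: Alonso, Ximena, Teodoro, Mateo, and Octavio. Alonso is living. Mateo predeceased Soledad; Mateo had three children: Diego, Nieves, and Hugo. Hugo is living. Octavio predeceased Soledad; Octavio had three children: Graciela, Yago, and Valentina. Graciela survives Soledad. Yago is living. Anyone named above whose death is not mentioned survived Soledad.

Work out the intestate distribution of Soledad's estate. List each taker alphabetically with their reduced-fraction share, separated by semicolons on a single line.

There is no surviving spouse, so the entire estate passes to Soledad's descendants per stirpes.
The estate is divided into 5 equal shares of 1/5 among Alonso, Ximena, Teodoro, Mateo, Octavio.
Alonso is living and takes 1/5.
Ximena is living and takes 1/5.
Teodoro is living and takes 1/5.
Mateo predeceased; the 1/5 allotted to Mateo's branch passes to Mateo's issue by representation.
The 1/5 is divided into 3 equal shares of 1/15 among Diego, Nieves, Hugo.
Diego is living and takes 1/15.
Nieves is living and takes 1/15.
Hugo is living and takes 1/15.
Octavio predeceased; the 1/5 allotted to Octavio's branch passes to Octavio's issue by representation.
The 1/5 is divided into 3 equal shares of 1/15 among Graciela, Yago, Valentina.
Graciela is living and takes 1/15.
Yago is living and takes 1/15.
Valentina is living and takes 1/15.

Alonso 1/5; Diego 1/15; Graciela 1/15; Hugo 1/15; Nieves 1/15; Teodoro 1/5; Valentina 1/15; Ximena 1/5; Yago 1/15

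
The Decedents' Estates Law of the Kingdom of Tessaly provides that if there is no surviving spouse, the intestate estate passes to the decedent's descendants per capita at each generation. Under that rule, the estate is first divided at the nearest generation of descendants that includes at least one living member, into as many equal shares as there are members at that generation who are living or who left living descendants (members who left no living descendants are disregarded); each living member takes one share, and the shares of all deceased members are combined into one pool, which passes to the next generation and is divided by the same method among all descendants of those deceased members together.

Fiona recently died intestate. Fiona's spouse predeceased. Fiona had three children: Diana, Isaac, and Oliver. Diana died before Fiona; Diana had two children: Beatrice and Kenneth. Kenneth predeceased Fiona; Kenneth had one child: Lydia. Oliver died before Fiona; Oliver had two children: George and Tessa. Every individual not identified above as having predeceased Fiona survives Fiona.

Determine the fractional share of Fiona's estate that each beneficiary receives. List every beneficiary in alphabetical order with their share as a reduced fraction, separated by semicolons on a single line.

There is no surviving spouse, so the entire estate passes to Fiona's descendants per capita at each generation.
At generation 1 (Diana, Isaac, Oliver) there are 3 shares of (1)/3 = 1/3 each.
Living: Isaac — each takes 1/3.
Deceased: Diana and Oliver. Their combined 2/3 is pooled and carried to generation 2.
At generation 2 (Beatrice, Kenneth, George, Tessa) there are 4 shares of (2/3)/4 = 1/6 each.
Living: Beatrice, George, and Tessa — each takes 1/6.
Deceased: Kenneth. That 1/6 share is carried to generation 3.
At generation 3 (Lydia) there are 1 shares of (1/6)/1 = 1/6 each.
Living: Lydia — each takes 1/6.

Beatrice 1/6; George 1/6; Isaac 1/3; Lydia 1/6; Tessa 1/6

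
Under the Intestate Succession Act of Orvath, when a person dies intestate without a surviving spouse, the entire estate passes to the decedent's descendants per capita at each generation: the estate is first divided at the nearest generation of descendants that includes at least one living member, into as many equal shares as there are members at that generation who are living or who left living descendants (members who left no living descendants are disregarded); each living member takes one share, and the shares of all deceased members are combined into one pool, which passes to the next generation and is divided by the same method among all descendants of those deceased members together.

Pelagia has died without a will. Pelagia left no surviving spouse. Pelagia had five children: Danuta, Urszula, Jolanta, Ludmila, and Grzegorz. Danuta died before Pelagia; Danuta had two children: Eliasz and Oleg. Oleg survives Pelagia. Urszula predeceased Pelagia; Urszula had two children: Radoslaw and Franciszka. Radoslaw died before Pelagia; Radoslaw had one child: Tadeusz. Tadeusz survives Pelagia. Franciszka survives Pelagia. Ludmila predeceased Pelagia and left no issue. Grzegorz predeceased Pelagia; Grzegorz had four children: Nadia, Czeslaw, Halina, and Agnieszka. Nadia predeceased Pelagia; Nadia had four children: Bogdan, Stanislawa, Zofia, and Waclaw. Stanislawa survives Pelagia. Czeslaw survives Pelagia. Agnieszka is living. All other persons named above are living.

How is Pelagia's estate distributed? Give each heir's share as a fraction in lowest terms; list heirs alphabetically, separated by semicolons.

Agnieszka 3/32; Bogdan 3/80; Czeslaw 3/32; Eliasz 3/32; Franciszka 3/32; Halina 3/32; Jolanta 1/4; Oleg 3/32; Stanislawa 3/80; Tadeusz 3/80; Waclaw 3/80; Zofia 3/80

There is no surviving spouse, so the entire estate passes to Pelagia's descendants per capita at each generation.
At generation 1 (Danuta, Urszula, Jolanta, Grzegorz) there are 4 shares of (1)/4 = 1/4 each.
Living: Jolanta — each takes 1/4.
Deceased: Danuta, Urszula, and Grzegorz. Their combined 3/4 is pooled and carried to generation 2.
At generation 2 (Eliasz, Oleg, Radoslaw, Franciszka, Nadia, Czeslaw, Halina, Agnieszka) there are 8 shares of (3/4)/8 = 3/32 each.
Living: Eliasz, Oleg, Franciszka, Czeslaw, Halina, and Agnieszka — each takes 3/32.
Deceased: Radoslaw and Nadia. Their combined 3/16 is pooled and carried to generation 3.
At generation 3 (Tadeusz, Bogdan, Stanislawa, Zofia, Waclaw) there are 5 shares of (3/16)/5 = 3/80 each.
Living: Tadeusz, Bogdan, Stanislawa, Zofia, and Waclaw — each takes 3/80.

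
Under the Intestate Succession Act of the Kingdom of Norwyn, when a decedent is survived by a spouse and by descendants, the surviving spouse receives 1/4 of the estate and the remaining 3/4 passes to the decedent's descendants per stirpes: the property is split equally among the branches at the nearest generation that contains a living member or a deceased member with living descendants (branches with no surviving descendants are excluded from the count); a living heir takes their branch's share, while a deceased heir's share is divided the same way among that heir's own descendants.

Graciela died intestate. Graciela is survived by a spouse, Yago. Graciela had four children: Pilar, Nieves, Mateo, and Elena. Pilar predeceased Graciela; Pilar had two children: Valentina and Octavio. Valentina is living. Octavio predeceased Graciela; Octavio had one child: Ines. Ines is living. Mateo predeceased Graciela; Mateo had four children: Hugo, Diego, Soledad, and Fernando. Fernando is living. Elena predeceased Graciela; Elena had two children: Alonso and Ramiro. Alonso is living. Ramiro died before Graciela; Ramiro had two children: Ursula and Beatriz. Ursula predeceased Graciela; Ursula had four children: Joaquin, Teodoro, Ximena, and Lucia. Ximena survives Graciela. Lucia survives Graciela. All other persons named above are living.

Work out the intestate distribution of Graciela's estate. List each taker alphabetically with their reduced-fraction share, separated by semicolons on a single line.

Alonso 3/32; Beatriz 3/64; Diego 3/64; Fernando 3/64; Hugo 3/64; Ines 3/32; Joaquin 3/256; Lucia 3/256; Nieves 3/16; Soledad 3/64; Teodoro 3/256; Valentina 3/32; Ximena 3/256; Yago 1/4

Yago, as surviving spouse, takes 1/4.
The remaining 3/4 passes to Graciela's descendants per stirpes.
The 3/4 is divided into 4 equal shares of 3/16 among Pilar, Nieves, Mateo, Elena.
Pilar predeceased; the 3/16 allotted to Pilar's branch passes to Pilar's issue by representation.
The 3/16 is divided into 2 equal shares of 3/32 among Valentina, Octavio.
Valentina is living and takes 3/32.
Octavio predeceased; the 3/32 allotted to Octavio's branch passes to Octavio's issue by representation.
Ines is the sole taker at this level and receives the full 3/32.
Nieves is living and takes 3/16.
Mateo predeceased; the 3/16 allotted to Mateo's branch passes to Mateo's issue by representation.
The 3/16 is divided into 4 equal shares of 3/64 among Hugo, Diego, Soledad, Fernando.
Hugo is living and takes 3/64.
Diego is living and takes 3/64.
Soledad is living and takes 3/64.
Fernando is living and takes 3/64.
Elena predeceased; the 3/16 allotted to Elena's branch passes to Elena's issue by representation.
The 3/16 is divided into 2 equal shares of 3/32 among Alonso, Ramiro.
Alonso is living and takes 3/32.
Ramiro predeceased; the 3/32 allotted to Ramiro's branch passes to Ramiro's issue by representation.
The 3/32 is divided into 2 equal shares of 3/64 among Ursula, Beatriz.
Ursula predeceased; the 3/64 allotted to Ursula's branch passes to Ursula's issue by representation.
The 3/64 is divided into 4 equal shares of 3/256 among Joaquin, Teodoro, Ximena, Lucia.
Joaquin is living and takes 3/256.
Teodoro is living and takes 3/256.
Ximena is living and takes 3/256.
Lucia is living and takes 3/256.
Beatriz is living and takes 3/64.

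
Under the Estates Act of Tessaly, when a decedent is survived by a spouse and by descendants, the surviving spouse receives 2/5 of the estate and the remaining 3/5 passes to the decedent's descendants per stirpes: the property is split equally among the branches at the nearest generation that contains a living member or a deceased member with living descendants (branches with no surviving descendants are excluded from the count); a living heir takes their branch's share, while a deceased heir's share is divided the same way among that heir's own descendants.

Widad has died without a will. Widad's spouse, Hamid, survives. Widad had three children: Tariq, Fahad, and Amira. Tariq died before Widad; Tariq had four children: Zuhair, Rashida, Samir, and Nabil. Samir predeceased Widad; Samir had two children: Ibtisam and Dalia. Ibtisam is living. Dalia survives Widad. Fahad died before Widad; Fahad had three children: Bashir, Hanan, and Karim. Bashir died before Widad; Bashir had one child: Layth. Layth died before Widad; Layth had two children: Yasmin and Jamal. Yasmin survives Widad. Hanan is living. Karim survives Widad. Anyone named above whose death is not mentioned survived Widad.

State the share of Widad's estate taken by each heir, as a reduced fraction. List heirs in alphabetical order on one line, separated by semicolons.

Amira 1/5; Dalia 1/40; Hamid 2/5; Hanan 1/15; Ibtisam 1/40; Jamal 1/30; Karim 1/15; Nabil 1/20; Rashida 1/20; Yasmin 1/30; Zuhair 1/20

Hamid, as surviving spouse, takes 2/5.
The remaining 3/5 passes to Widad's descendants per stirpes.
The 3/5 is divided into 3 equal shares of 1/5 among Tariq, Fahad, Amira.
Tariq predeceased; the 1/5 allotted to Tariq's branch passes to Tariq's issue by representation.
The 1/5 is divided into 4 equal shares of 1/20 among Zuhair, Rashida, Samir, Nabil.
Zuhair is living and takes 1/20.
Rashida is living and takes 1/20.
Samir predeceased; the 1/20 allotted to Samir's branch passes to Samir's issue by representation.
The 1/20 is divided into 2 equal shares of 1/40 among Ibtisam, Dalia.
Ibtisam is living and takes 1/40.
Dalia is living and takes 1/40.
Nabil is living and takes 1/20.
Fahad predeceased; the 1/5 allotted to Fahad's branch passes to Fahad's issue by representation.
The 1/5 is divided into 3 equal shares of 1/15 among Bashir, Hanan, Karim.
Bashir predeceased; the 1/15 allotted to Bashir's branch passes to Bashir's issue by representation.
Layth's line is the sole branch at this level, so the full 1/15 passes to Layth's issue by representation.
The 1/15 is divided into 2 equal shares of 1/30 among Yasmin, Jamal.
Yasmin is living and takes 1/30.
Jamal is living and takes 1/30.
Hanan is living and takes 1/15.
Karim is living and takes 1/15.
Amira is living and takes 1/5.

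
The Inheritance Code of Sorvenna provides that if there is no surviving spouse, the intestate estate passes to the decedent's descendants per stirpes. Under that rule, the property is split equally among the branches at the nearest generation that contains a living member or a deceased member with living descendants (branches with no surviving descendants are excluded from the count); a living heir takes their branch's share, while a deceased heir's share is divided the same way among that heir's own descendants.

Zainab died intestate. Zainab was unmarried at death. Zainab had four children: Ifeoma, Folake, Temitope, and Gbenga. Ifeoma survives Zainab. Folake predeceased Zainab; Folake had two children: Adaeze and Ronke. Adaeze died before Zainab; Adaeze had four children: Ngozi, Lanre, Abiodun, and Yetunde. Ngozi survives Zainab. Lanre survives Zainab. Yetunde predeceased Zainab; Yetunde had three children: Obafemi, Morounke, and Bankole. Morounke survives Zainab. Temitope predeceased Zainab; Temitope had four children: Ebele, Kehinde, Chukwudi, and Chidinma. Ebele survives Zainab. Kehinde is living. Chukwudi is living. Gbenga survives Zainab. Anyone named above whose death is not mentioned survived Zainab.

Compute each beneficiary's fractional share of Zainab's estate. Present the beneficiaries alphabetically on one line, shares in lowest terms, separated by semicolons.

There is no surviving spouse, so the entire estate passes to Zainab's descendants per stirpes.
The estate is divided into 4 equal shares of 1/4 among Ifeoma, Folake, Temitope, Gbenga.
Ifeoma is living and takes 1/4.
Folake predeceased; the 1/4 allotted to Folake's branch passes to Folake's issue by representation.
The 1/4 is divided into 2 equal shares of 1/8 among Adaeze, Ronke.
Adaeze predeceased; the 1/8 allotted to Adaeze's branch passes to Adaeze's issue by representation.
The 1/8 is divided into 4 equal shares of 1/32 among Ngozi, Lanre, Abiodun, Yetunde.
Ngozi is living and takes 1/32.
Lanre is living and takes 1/32.
Abiodun is living and takes 1/32.
Yetunde predeceased; the 1/32 allotted to Yetunde's branch passes to Yetunde's issue by representation.
The 1/32 is divided into 3 equal shares of 1/96 among Obafemi, Morounke, Bankole.
Obafemi is living and takes 1/96.
Morounke is living and takes 1/96.
Bankole is living and takes 1/96.
Ronke is living and takes 1/8.
Temitope predeceased; the 1/4 allotted to Temitope's branch passes to Temitope's issue by representation.
The 1/4 is divided into 4 equal shares of 1/16 among Ebele, Kehinde, Chukwudi, Chidinma.
Ebele is living and takes 1/16.
Kehinde is living and takes 1/16.
Chukwudi is living and takes 1/16.
Chidinma is living and takes 1/16.
Gbenga is living and takes 1/4.

Abiodun 1/32; Bankole 1/96; Chidinma 1/16; Chukwudi 1/16; Ebele 1/16; Gbenga 1/4; Ifeoma 1/4; Kehinde 1/16; Lanre 1/32; Morounke 1/96; Ngozi 1/32; Obafemi 1/96; Ronke 1/8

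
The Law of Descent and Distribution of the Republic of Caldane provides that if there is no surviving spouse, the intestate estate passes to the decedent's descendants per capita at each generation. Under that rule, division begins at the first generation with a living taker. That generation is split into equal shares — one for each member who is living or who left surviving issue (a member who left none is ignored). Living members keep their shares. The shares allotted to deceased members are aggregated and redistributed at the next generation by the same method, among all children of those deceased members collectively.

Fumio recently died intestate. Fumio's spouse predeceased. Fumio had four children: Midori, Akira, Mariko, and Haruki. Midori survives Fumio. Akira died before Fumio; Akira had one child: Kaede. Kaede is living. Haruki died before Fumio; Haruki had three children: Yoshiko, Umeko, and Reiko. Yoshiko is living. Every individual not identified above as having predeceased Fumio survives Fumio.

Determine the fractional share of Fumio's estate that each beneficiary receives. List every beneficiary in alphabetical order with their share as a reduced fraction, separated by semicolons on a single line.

There is no surviving spouse, so the entire estate passes to Fumio's descendants per capita at each generation.
At generation 1 (Midori, Akira, Mariko, Haruki) there are 4 shares of (1)/4 = 1/4 each.
Living: Midori and Mariko — each takes 1/4.
Deceased: Akira and Haruki. Their combined 1/2 is pooled and carried to generation 2.
At generation 2 (Kaede, Yoshiko, Umeko, Reiko) there are 4 shares of (1/2)/4 = 1/8 each.
Living: Kaede, Yoshiko, Umeko, and Reiko — each takes 1/8.

Kaede 1/8; Mariko 1/4; Midori 1/4; Reiko 1/8; Umeko 1/8; Yoshiko 1/8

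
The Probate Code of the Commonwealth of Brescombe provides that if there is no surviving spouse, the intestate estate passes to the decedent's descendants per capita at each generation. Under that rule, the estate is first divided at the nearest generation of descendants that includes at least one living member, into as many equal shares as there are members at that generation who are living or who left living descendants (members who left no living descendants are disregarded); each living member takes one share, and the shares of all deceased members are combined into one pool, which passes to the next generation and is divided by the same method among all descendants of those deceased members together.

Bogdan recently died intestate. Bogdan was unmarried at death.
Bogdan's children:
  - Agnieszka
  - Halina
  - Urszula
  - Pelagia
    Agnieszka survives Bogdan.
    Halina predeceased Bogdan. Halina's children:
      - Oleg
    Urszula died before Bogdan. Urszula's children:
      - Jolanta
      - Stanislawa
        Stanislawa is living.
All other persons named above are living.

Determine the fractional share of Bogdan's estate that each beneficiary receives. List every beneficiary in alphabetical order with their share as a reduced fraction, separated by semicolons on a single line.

There is no surviving spouse, so the entire estate passes to Bogdan's descendants per capita at each generation.
At generation 1 (Agnieszka, Halina, Urszula, Pelagia) there are 4 shares of (1)/4 = 1/4 each.
Living: Agnieszka and Pelagia — each takes 1/4.
Deceased: Halina and Urszula. Their combined 1/2 is pooled and carried to generation 2.
At generation 2 (Oleg, Jolanta, Stanislawa) there are 3 shares of (1/2)/3 = 1/6 each.
Living: Oleg, Jolanta, and Stanislawa — each takes 1/6.

Agnieszka 1/4; Jolanta 1/6; Oleg 1/6; Pelagia 1/4; Stanislawa 1/6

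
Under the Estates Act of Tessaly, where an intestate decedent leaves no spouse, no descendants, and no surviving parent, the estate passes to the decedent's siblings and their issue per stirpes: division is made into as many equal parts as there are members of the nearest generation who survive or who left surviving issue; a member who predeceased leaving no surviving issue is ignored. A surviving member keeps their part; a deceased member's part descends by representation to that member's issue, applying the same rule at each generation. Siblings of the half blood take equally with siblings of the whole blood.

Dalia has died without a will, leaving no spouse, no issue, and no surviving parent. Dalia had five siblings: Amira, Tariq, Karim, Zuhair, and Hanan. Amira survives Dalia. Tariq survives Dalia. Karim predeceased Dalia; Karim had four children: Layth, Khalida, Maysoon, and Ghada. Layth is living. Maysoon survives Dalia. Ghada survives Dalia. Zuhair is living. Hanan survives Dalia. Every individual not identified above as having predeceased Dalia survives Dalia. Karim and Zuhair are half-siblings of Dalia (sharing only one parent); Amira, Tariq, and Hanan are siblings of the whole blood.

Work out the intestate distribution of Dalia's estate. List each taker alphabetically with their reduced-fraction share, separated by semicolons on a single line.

Amira 1/5; Ghada 1/20; Hanan 1/5; Khalida 1/20; Layth 1/20; Maysoon 1/20; Tariq 1/5; Zuhair 1/5

No spouse, descendants, or parent survives, so the estate passes to Dalia's siblings per stirpes.
Half-blood and whole-blood siblings take equally under the stated rule.
The estate is divided into 5 equal shares of 1/5 among Amira, Tariq, Karim, Zuhair, Hanan.
Amira is living and takes 1/5.
Tariq is living and takes 1/5.
Karim predeceased; the 1/5 allotted to Karim's branch passes to Karim's issue by representation.
The 1/5 is divided into 4 equal shares of 1/20 among Layth, Khalida, Maysoon, Ghada.
Layth is living and takes 1/20.
Khalida is living and takes 1/20.
Maysoon is living and takes 1/20.
Ghada is living and takes 1/20.
Zuhair is living and takes 1/5.
Hanan is living and takes 1/5.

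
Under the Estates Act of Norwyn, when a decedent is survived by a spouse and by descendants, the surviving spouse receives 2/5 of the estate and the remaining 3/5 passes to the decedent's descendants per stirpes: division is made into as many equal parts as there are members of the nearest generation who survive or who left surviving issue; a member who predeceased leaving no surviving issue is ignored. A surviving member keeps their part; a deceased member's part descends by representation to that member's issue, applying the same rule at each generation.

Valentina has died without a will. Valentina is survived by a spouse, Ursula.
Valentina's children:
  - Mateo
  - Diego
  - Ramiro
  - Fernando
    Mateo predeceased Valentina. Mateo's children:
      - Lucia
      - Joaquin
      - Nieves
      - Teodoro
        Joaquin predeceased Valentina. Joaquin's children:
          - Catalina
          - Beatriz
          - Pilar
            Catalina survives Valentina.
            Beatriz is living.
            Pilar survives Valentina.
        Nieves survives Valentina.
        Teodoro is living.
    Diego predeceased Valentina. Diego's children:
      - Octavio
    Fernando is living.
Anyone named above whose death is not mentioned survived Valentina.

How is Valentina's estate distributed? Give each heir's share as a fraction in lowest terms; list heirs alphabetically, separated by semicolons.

Ursula, as surviving spouse, takes 2/5.
The remaining 3/5 passes to Valentina's descendants per stirpes.
The 3/5 is divided into 4 equal shares of 3/20 among Mateo, Diego, Ramiro, Fernando.
Mateo predeceased; the 3/20 allotted to Mateo's branch passes to Mateo's issue by representation.
The 3/20 is divided into 4 equal shares of 3/80 among Lucia, Joaquin, Nieves, Teodoro.
Lucia is living and takes 3/80.
Joaquin predeceased; the 3/80 allotted to Joaquin's branch passes to Joaquin's issue by representation.
The 3/80 is divided into 3 equal shares of 1/80 among Catalina, Beatriz, Pilar.
Catalina is living and takes 1/80.
Beatriz is living and takes 1/80.
Pilar is living and takes 1/80.
Nieves is living and takes 3/80.
Teodoro is living and takes 3/80.
Diego predeceased; the 3/20 allotted to Diego's branch passes to Diego's issue by representation.
Octavio is the sole taker at this level and receives the full 3/20.
Ramiro is living and takes 3/20.
Fernando is living and takes 3/20.

Beatriz 1/80; Catalina 1/80; Fernando 3/20; Lucia 3/80; Nieves 3/80; Octavio 3/20; Pilar 1/80; Ramiro 3/20; Teodoro 3/80; Ursula 2/5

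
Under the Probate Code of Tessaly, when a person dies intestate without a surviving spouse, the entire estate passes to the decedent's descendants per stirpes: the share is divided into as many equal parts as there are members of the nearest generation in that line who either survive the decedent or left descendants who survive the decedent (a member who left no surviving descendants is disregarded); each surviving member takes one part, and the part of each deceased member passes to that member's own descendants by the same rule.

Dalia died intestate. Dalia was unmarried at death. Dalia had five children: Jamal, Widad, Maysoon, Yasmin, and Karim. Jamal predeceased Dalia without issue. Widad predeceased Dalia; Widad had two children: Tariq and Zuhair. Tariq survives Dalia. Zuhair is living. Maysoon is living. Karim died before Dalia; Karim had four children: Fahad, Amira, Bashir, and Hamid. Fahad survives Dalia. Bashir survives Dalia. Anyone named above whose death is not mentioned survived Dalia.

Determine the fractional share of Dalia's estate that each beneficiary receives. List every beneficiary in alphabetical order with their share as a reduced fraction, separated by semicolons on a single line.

Amira 1/16; Bashir 1/16; Fahad 1/16; Hamid 1/16; Maysoon 1/4; Tariq 1/8; Yasmin 1/4; Zuhair 1/8

There is no surviving spouse, so the entire estate passes to Dalia's descendants per stirpes.
Jamal left no surviving issue, so that branch lapses and is disregarded.
The estate is divided into 4 equal shares of 1/4 among Widad, Maysoon, Yasmin, Karim.
Widad predeceased; the 1/4 allotted to Widad's branch passes to Widad's issue by representation.
The 1/4 is divided into 2 equal shares of 1/8 among Tariq, Zuhair.
Tariq is living and takes 1/8.
Zuhair is living and takes 1/8.
Maysoon is living and takes 1/4.
Yasmin is living and takes 1/4.
Karim predeceased; the 1/4 allotted to Karim's branch passes to Karim's issue by representation.
The 1/4 is divided into 4 equal shares of 1/16 among Fahad, Amira, Bashir, Hamid.
Fahad is living and takes 1/16.
Amira is living and takes 1/16.
Bashir is living and takes 1/16.
Hamid is living and takes 1/16.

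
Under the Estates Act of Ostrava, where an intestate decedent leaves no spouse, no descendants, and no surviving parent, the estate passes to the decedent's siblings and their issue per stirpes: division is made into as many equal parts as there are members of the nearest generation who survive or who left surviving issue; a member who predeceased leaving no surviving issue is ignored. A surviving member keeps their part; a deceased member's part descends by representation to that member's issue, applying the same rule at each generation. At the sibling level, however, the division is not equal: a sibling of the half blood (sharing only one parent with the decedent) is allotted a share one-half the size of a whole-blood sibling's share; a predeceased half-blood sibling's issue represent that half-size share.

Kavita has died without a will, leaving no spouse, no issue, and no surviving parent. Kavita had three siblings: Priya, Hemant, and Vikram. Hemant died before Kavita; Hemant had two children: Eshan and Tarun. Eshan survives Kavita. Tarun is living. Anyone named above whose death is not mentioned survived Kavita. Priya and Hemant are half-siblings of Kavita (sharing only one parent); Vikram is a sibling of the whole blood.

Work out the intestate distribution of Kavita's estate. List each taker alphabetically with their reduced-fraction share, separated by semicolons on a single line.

Eshan 1/8; Priya 1/4; Tarun 1/8; Vikram 1/2

No spouse, descendants, or parent survives, so the estate passes to Kavita's siblings per stirpes.
Half-blood siblings count for one-half the weight of whole-blood siblings at the initial division.
Dividing 1 in proportion to weights (total weight 2): Priya (weight 1/2) → 1/4; Hemant (weight 1/2) → 1/4; Vikram (weight 1) → 1/2.
Priya is living and takes 1/4.
Hemant predeceased; the 1/4 allotted to Hemant's branch passes to Hemant's issue by representation.
The 1/4 is divided into 2 equal shares of 1/8 among Eshan, Tarun.
Eshan is living and takes 1/8.
Tarun is living and takes 1/8.
Vikram is living and takes 1/2.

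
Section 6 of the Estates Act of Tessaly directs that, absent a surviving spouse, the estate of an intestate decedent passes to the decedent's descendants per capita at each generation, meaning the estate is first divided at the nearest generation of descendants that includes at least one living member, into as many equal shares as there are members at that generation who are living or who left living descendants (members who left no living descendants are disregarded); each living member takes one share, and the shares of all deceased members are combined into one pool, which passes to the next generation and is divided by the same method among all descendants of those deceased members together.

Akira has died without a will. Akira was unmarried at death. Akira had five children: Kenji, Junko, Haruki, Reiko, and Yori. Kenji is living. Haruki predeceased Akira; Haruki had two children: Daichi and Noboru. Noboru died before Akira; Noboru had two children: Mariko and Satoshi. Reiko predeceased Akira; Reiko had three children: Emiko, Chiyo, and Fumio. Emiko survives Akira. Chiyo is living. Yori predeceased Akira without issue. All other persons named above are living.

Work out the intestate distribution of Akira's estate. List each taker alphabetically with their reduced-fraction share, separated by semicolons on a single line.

Chiyo 1/10; Daichi 1/10; Emiko 1/10; Fumio 1/10; Junko 1/4; Kenji 1/4; Mariko 1/20; Satoshi 1/20

There is no surviving spouse, so the entire estate passes to Akira's descendants per capita at each generation.
At generation 1 (Kenji, Junko, Haruki, Reiko) there are 4 shares of (1)/4 = 1/4 each.
Living: Kenji and Junko — each takes 1/4.
Deceased: Haruki and Reiko. Their combined 1/2 is pooled and carried to generation 2.
At generation 2 (Daichi, Noboru, Emiko, Chiyo, Fumio) there are 5 shares of (1/2)/5 = 1/10 each.
Living: Daichi, Emiko, Chiyo, and Fumio — each takes 1/10.
Deceased: Noboru. That 1/10 share is carried to generation 3.
At generation 3 (Mariko, Satoshi) there are 2 shares of (1/10)/2 = 1/20 each.
Living: Mariko and Satoshi — each takes 1/20.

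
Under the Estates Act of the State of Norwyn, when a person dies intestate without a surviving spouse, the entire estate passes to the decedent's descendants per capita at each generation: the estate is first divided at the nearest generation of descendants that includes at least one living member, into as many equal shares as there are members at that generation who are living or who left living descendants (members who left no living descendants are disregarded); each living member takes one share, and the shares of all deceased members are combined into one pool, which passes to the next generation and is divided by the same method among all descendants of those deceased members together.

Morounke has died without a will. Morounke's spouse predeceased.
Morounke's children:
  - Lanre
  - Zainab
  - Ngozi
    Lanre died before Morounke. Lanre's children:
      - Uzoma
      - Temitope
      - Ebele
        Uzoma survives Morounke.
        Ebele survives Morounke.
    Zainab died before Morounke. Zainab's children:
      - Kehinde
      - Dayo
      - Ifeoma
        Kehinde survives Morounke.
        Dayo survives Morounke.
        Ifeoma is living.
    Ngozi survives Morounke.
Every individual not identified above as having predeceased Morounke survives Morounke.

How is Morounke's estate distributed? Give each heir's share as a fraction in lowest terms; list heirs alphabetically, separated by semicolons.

There is no surviving spouse, so the entire estate passes to Morounke's descendants per capita at each generation.
At generation 1 (Lanre, Zainab, Ngozi) there are 3 shares of (1)/3 = 1/3 each.
Living: Ngozi — each takes 1/3.
Deceased: Lanre and Zainab. Their combined 2/3 is pooled and carried to generation 2.
At generation 2 (Uzoma, Temitope, Ebele, Kehinde, Dayo, Ifeoma) there are 6 shares of (2/3)/6 = 1/9 each.
Living: Uzoma, Temitope, Ebele, Kehinde, Dayo, and Ifeoma — each takes 1/9.

Dayo 1/9; Ebele 1/9; Ifeoma 1/9; Kehinde 1/9; Ngozi 1/3; Temitope 1/9; Uzoma 1/9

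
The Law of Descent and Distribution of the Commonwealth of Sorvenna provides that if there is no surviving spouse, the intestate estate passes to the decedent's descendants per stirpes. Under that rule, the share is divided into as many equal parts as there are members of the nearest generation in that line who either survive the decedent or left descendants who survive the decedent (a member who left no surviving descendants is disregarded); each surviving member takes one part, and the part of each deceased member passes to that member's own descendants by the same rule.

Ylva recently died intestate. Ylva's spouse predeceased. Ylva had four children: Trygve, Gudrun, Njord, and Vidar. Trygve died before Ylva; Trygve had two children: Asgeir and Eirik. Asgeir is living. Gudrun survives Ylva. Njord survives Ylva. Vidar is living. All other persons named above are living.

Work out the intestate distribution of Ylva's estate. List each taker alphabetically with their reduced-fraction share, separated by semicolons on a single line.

Asgeir 1/8; Eirik 1/8; Gudrun 1/4; Njord 1/4; Vidar 1/4

There is no surviving spouse, so the entire estate passes to Ylva's descendants per stirpes.
The estate is divided into 4 equal shares of 1/4 among Trygve, Gudrun, Njord, Vidar.
Trygve predeceased; the 1/4 allotted to Trygve's branch passes to Trygve's issue by representation.
The 1/4 is divided into 2 equal shares of 1/8 among Asgeir, Eirik.
Asgeir is living and takes 1/8.
Eirik is living and takes 1/8.
Gudrun is living and takes 1/4.
Njord is living and takes 1/4.
Vidar is living and takes 1/4.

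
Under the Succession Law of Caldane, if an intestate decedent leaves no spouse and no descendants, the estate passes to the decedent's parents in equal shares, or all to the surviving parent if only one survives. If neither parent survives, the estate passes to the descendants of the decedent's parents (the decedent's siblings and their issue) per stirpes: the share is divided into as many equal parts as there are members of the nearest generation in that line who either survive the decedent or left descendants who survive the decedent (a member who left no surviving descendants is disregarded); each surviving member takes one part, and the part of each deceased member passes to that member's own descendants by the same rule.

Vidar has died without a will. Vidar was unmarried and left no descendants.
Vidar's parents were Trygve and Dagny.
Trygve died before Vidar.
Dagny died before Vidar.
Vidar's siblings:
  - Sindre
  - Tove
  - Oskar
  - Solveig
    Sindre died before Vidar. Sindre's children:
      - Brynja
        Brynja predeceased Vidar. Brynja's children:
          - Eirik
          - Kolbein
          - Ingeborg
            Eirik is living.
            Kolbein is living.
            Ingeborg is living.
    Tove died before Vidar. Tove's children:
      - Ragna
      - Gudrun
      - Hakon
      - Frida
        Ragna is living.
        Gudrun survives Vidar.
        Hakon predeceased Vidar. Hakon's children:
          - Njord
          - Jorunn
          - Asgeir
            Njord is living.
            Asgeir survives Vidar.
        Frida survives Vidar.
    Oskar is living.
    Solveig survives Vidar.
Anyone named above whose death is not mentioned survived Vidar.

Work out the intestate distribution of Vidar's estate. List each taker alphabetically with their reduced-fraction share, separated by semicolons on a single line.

Asgeir 1/48; Eirik 1/12; Frida 1/16; Gudrun 1/16; Ingeborg 1/12; Jorunn 1/48; Kolbein 1/12; Njord 1/48; Oskar 1/4; Ragna 1/16; Solveig 1/4

Neither parent survives and there are no descendants, so the estate passes to Vidar's siblings and their issue per stirpes.
The estate is divided into 4 equal shares of 1/4 among Sindre, Tove, Oskar, Solveig.
Sindre predeceased; the 1/4 allotted to Sindre's branch passes to Sindre's issue by representation.
Brynja's line is the sole branch at this level, so the full 1/4 passes to Brynja's issue by representation.
The 1/4 is divided into 3 equal shares of 1/12 among Eirik, Kolbein, Ingeborg.
Eirik is living and takes 1/12.
Kolbein is living and takes 1/12.
Ingeborg is living and takes 1/12.
Tove predeceased; the 1/4 allotted to Tove's branch passes to Tove's issue by representation.
The 1/4 is divided into 4 equal shares of 1/16 among Ragna, Gudrun, Hakon, Frida.
Ragna is living and takes 1/16.
Gudrun is living and takes 1/16.
Hakon predeceased; the 1/16 allotted to Hakon's branch passes to Hakon's issue by representation.
The 1/16 is divided into 3 equal shares of 1/48 among Njord, Jorunn, Asgeir.
Njord is living and takes 1/48.
Jorunn is living and takes 1/48.
Asgeir is living and takes 1/48.
Frida is living and takes 1/16.
Oskar is living and takes 1/4.
Solveig is living and takes 1/4.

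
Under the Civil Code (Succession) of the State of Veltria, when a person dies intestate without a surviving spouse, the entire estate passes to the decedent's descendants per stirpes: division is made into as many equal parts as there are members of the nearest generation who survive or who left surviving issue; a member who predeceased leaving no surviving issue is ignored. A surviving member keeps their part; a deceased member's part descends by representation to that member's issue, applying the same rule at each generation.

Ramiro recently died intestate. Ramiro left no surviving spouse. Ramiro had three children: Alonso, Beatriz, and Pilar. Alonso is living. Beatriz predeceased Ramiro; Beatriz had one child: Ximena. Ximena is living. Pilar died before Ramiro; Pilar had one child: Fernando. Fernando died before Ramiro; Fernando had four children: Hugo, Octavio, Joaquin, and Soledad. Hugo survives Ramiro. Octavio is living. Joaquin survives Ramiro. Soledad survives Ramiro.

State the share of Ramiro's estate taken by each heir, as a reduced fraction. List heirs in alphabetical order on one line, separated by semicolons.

There is no surviving spouse, so the entire estate passes to Ramiro's descendants per stirpes.
The estate is divided into 3 equal shares of 1/3 among Alonso, Beatriz, Pilar.
Alonso is living and takes 1/3.
Beatriz predeceased; the 1/3 allotted to Beatriz's branch passes to Beatriz's issue by representation.
Ximena is the sole taker at this level and receives the full 1/3.
Pilar predeceased; the 1/3 allotted to Pilar's branch passes to Pilar's issue by representation.
Fernando's line is the sole branch at this level, so the full 1/3 passes to Fernando's issue by representation.
The 1/3 is divided into 4 equal shares of 1/12 among Hugo, Octavio, Joaquin, Soledad.
Hugo is living and takes 1/12.
Octavio is living and takes 1/12.
Joaquin is living and takes 1/12.
Soledad is living and takes 1/12.

Alonso 1/3; Hugo 1/12; Joaquin 1/12; Octavio 1/12; Soledad 1/12; Ximena 1/3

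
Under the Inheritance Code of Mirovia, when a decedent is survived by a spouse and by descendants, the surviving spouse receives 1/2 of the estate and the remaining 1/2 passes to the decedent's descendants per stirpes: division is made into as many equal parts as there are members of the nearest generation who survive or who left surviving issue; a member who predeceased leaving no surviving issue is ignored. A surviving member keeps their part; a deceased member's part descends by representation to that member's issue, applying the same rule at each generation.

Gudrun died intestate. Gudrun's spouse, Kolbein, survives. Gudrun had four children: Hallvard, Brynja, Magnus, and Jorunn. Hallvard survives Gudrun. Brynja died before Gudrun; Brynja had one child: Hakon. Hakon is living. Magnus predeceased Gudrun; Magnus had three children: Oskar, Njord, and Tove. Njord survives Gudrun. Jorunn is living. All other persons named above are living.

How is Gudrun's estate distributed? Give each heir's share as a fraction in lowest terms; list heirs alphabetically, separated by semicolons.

Kolbein, as surviving spouse, takes 1/2.
The remaining 1/2 passes to Gudrun's descendants per stirpes.
The 1/2 is divided into 4 equal shares of 1/8 among Hallvard, Brynja, Magnus, Jorunn.
Hallvard is living and takes 1/8.
Brynja predeceased; the 1/8 allotted to Brynja's branch passes to Brynja's issue by representation.
Hakon is the sole taker at this level and receives the full 1/8.
Magnus predeceased; the 1/8 allotted to Magnus's branch passes to Magnus's issue by representation.
The 1/8 is divided into 3 equal shares of 1/24 among Oskar, Njord, Tove.
Oskar is living and takes 1/24.
Njord is living and takes 1/24.
Tove is living and takes 1/24.
Jorunn is living and takes 1/8.

Hakon 1/8; Hallvard 1/8; Jorunn 1/8; Kolbein 1/2; Njord 1/24; Oskar 1/24; Tove 1/24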